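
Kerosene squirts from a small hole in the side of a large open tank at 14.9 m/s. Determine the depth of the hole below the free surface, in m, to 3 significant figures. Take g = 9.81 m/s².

Torricelli: v = √(2gh), so h = v²/(2g).
h = 14.9²/(2·9.81) = 222/19.62 = 11.3 m.

11.3 m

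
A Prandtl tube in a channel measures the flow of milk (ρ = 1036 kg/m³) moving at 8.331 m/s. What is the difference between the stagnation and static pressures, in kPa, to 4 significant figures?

ΔP = 35.95 kPa

Bernoulli between the free stream and the stagnation point: ½ρv² = P_stag − P_static.
ΔP = ½·1036·8.331² = 35950 Pa.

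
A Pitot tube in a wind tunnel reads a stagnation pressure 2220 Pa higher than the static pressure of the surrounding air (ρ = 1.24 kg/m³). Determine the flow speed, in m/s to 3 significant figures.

At the stagnation point the flow is brought to rest, so Bernoulli gives P_stag − P_static = ½ρv².
v = √(2ΔP/ρ) = √(2·2220/1.24) = 59.8 m/s.

v ≈ 59.8 m/s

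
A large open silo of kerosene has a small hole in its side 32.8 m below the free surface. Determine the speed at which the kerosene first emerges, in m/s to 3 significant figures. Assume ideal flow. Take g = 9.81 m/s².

25.4 m/s

The surface is effectively still and both ends are open, so ½v² = gh and v = √(2·9.81·32.8) = 25.4 m/s.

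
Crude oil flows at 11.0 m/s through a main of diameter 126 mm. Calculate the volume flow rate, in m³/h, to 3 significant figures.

Q ≈ 494 m³/h

Q = A·v = 0.0125 m² × 11.0 m/s = 0.137 m³/s.
Converting: 0.137 m³/s × 3600 = 494 m³/h.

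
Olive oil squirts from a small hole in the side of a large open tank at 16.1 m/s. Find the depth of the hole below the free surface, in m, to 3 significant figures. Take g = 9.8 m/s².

13.2 m

Torricelli: v = √(2gh), so h = v²/(2g).
h = 16.1²/(2·9.8) = 259/19.60 = 13.2 m.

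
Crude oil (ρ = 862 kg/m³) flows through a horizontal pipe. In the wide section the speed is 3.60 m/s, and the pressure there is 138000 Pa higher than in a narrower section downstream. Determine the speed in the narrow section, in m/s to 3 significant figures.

Along the level pipe P + ½ρv² is conserved, hence v₂² = v₁² + 2(P₁ − P₂)/ρ.
v₂ = √(3.60² + 2·138000/862) = √(13.0 + 320) = 18.3 m/s.

v₂ = 18.3 m/s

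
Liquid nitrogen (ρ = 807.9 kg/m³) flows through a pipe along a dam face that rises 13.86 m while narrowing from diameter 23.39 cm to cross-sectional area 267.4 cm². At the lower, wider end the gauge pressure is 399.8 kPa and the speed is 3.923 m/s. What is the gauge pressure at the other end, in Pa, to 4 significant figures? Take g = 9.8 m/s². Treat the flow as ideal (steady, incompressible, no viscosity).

P₂ = 280200 Pa

Continuity gives A₁v₁ = A₂v₂, so v₂ = (429.7 cm²)/(267.4 cm²) × 3.923 m/s = 6.304 m/s.
Applying Bernoulli between the two ends and solving for P₂: P₂ = P₁ + ½ρ(v₁² − v₂²) − ρgΔh.
P₂ = 399800 + ½·807.9·(3.923² − 6.304²) − 807.9·9.8·(+13.86) = 399800 + (-9836) − (109700) = 280200 Pa.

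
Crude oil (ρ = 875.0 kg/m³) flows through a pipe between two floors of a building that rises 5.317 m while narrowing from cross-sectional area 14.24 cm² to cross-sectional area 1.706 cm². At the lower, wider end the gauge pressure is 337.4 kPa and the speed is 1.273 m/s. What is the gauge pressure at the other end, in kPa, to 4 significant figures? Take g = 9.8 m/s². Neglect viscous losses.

P₂ = 243.1 kPa

By continuity, v₂ = v₁·A₁/A₂ = 1.273·(14.24/1.706) = 10.63 m/s.
Applying Bernoulli between the two ends and solving for P₂: P₂ = P₁ + ½ρ(v₁² − v₂²) − ρgΔh.
P₂ = 337400 + ½·875.0·(1.273² − 10.63²) − 875.0·9.8·(+5.317) = 337400 + (-48690) − (45590) = 243100 Pa.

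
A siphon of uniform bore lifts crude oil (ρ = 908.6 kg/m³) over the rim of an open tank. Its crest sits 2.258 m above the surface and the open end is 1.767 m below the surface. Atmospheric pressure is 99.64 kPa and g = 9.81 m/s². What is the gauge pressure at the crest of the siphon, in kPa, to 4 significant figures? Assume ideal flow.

P_gauge ≈ -35.88 kPa

From the surface to the outlet (both open to atmosphere, surface at rest): v = √(2g·h_out) = √(2·9.81·1.767) = 5.888 m/s.
With constant cross-section the crest speed equals v; applying Bernoulli from the surface up to the crest, P_top = P_atm − ½ρv² − ρg·h_top.
P_top = 99640 − ½·908.6·5.888² − 908.6·9.81·2.258 = 63760 Pa. So P_gauge = P_top − P_atm = -35880 Pa.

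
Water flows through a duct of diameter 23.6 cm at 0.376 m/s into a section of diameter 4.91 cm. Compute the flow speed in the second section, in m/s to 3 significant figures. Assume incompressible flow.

By continuity, v₂ = v₁·A₁/A₂ = 0.376·(437/18.9) = 8.69 m/s.

8.69 m/s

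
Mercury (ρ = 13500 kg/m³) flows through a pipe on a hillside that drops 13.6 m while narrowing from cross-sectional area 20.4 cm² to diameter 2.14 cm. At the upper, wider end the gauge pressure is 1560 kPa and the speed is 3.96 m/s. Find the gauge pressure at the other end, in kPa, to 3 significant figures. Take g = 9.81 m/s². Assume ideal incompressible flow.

61.9 kPa

Mass conservation (A₁v₁ = A₂v₂) gives v₂ = 3.96 × 20.4/3.60 = 22.5 m/s.
Applying Bernoulli between the two ends and solving for P₂: P₂ = P₁ + ½ρ(v₁² − v₂²) − ρgΔh.
P₂ = 1560000 + ½·13500·(3.96² − 22.5²) − 13500·9.81·(−13.6) = 1560000 + (-3300000) − (-1800000) = 61900 Pa.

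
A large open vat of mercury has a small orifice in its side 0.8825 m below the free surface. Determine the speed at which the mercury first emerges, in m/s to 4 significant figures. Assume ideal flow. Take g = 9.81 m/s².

v ≈ 4.161 m/s

The surface is effectively still and both ends are open, so ½v² = gh and v = √(2·9.81·0.8825) = 4.161 m/s.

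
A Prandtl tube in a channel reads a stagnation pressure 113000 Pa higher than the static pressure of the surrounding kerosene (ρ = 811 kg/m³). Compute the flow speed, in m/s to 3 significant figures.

v ≈ 16.7 m/s

At the stagnation point the flow is brought to rest, so Bernoulli gives P_stag − P_static = ½ρv².
v = √(2ΔP/ρ) = √(2·113000/811) = 16.7 m/s.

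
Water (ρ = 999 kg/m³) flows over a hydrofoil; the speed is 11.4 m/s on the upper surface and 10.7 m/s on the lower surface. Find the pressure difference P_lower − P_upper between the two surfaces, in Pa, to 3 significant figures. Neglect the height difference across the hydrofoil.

The pressure is lower where the speed is higher: ΔP = ½ρ(v_up² − v_low²).
ΔP = ½·999·(11.4² − 10.7²) = 7730 Pa.

7730 Pa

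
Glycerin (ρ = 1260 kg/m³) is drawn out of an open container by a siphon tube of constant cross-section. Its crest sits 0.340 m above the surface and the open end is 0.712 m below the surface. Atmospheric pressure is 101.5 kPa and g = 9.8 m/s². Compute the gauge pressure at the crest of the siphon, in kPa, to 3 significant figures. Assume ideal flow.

From the surface to the outlet (both open to atmosphere, surface at rest): v = √(2g·h_out) = √(2·9.8·0.712) = 3.74 m/s.
Continuity keeps v the same throughout the tube; from surface to crest, P_atm + 0 = P_top + ½ρv² + ρg·h_top.
P_top = 101500 − ½·1260·3.74² − 1260·9.8·0.340 = 88500 Pa. So P_gauge = P_top − P_atm = -13000 Pa.

P_gauge ≈ -13.0 kPa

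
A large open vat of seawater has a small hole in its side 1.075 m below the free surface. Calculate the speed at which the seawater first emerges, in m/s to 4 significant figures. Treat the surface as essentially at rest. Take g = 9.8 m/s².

With the surface at rest and both surface and jet at atmospheric pressure, Bernoulli gives ρg h = ½ρv², so v = √(2gh) = √(2·9.8·1.075) = 4.590 m/s.

v = 4.590 m/s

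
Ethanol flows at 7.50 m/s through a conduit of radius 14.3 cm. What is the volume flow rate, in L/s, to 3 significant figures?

Q ≈ 482 L/s

Q = A·v = 0.0642 m² × 7.50 m/s = 0.482 m³/s.
Converting: 0.482 m³/s × 1000 = 482 L/s.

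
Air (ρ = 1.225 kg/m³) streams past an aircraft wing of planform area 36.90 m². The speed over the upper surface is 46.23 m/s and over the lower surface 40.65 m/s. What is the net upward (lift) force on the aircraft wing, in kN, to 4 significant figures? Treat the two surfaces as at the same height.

From P + ½ρv² = const at equal height, P_low − P_up = ½ρ(v_up² − v_low²).
ΔP = ½·1.225·(46.23² − 40.65²) = 296.9 Pa.
Lift = ΔP · A = 296.9 × 36.90 = 10960 N.

F ≈ 10.96 kN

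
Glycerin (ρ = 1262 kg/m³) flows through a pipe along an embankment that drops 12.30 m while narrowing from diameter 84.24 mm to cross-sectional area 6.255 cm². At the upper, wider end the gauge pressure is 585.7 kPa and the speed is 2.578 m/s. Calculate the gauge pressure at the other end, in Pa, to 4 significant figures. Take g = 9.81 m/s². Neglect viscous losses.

Mass conservation (A₁v₁ = A₂v₂) gives v₂ = 2.578 × 55.73/6.255 = 22.97 m/s.
Energy conservation along the streamline gives P₂ = P₁ − ½ρ(v₂² − v₁²) − ρg(h₂ − h₁).
P₂ = 585700 + ½·1262·(2.578² − 22.97²) − 1262·9.81·(−12.30) = 585700 + (-328800) − (-152300) = 409200 Pa.

409200 Pa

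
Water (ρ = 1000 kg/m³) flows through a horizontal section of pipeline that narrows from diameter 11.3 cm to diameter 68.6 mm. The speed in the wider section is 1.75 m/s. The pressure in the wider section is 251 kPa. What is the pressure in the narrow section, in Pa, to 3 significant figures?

By continuity, v₂ = v₁·A₁/A₂ = 1.75·(100/37.0) = 4.75 m/s.
Along the horizontal streamline, P + ½ρv² is constant.
P₂ = P₁ − ½ρ(v₂² − v₁²) = 251000 − ½·1000·(4.75² − 1.75²) = 251000 − 9740 = 241000 Pa.

P₂ = 241000 Pa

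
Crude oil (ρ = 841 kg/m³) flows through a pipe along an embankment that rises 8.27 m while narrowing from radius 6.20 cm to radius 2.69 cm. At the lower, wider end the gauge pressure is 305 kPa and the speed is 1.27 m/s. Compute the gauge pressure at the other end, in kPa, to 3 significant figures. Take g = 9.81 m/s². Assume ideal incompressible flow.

218 kPa

The volume flow rate is constant, so v₂ = (A₁/A₂)v₁ = (121/22.7)·1.27 = 6.75 m/s.
Energy conservation along the streamline gives P₂ = P₁ − ½ρ(v₂² − v₁²) − ρg(h₂ − h₁).
P₂ = 305000 + ½·841·(1.27² − 6.75²) − 841·9.81·(+8.27) = 305000 + (-18500) − (68200) = 218000 Pa.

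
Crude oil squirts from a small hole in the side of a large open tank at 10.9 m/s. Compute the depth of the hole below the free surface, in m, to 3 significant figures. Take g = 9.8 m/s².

For a small hole in a large open tank, ½v² = gh, giving h = v²/(2g).
h = 10.9²/(2·9.8) = 119/19.60 = 6.06 m.

h ≈ 6.06 m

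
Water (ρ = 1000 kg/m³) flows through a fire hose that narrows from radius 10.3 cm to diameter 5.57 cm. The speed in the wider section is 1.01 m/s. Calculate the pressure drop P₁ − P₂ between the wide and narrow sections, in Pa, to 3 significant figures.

Mass conservation (A₁v₁ = A₂v₂) gives v₂ = 1.01 × 333/24.4 = 13.8 m/s.
With no height change, Bernoulli's equation is P₁ + ½ρv₁² = P₂ + ½ρv₂².
P₁ − P₂ = ½·1000·(13.8² − 1.01²) = ½·1000·190 = 94900 Pa.

ΔP ≈ 94900 Pa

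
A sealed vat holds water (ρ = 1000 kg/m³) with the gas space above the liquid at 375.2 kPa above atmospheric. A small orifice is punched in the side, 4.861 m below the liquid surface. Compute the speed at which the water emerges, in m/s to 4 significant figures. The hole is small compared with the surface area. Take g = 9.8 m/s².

Take point 1 at the surface (v₁ ≈ 0) and point 2 at the hole (at atmospheric pressure). Bernoulli: P₁ + ρg h = P_atm + ½ρv₂².
With P₁ − P_atm = 375200 Pa, v₂ = √(2gh + 2ΔP/ρ) = √(2·9.8·4.861 + 2·375200/1000) = 29.08 m/s.

v ≈ 29.08 m/s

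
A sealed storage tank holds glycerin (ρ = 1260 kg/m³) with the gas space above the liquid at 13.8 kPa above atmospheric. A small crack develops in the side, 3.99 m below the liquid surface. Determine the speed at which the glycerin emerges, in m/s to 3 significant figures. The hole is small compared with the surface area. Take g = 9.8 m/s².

Take point 1 at the surface (v₁ ≈ 0) and point 2 at the hole (at atmospheric pressure). Bernoulli: P₁ + ρg h = P_atm + ½ρv₂².
With P₁ − P_atm = 13800 Pa, v₂ = √(2gh + 2ΔP/ρ) = √(2·9.8·3.99 + 2·13800/1260) = 10.0 m/s.

10.0 m/s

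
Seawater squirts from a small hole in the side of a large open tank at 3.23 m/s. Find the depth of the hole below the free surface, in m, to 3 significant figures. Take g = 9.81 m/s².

h ≈ 0.532 m

For a small hole in a large open tank, ½v² = gh, giving h = v²/(2g).
h = 3.23²/(2·9.81) = 10.4/19.62 = 0.532 m.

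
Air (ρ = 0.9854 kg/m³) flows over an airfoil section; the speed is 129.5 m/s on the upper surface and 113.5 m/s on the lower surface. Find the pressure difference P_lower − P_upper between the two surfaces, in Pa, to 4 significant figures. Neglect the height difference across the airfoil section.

ΔP ≈ 1916 Pa

With negligible Δh, P + ½ρv² is constant, so P_low − P_up = ½ρ(v_up² − v_low²).
ΔP = ½·0.9854·(129.5² − 113.5²) = 1916 Pa.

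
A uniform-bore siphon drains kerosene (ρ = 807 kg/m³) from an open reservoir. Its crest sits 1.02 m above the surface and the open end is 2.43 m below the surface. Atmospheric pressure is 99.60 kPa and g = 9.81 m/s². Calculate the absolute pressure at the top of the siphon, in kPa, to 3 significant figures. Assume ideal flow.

The outlet speed comes from Torricelli: v = √(2g·2.43) = 6.90 m/s.
The bore is uniform, so the speed at the crest is the same v. Bernoulli surface→crest: P_atm = P_top + ½ρv² + ρg·h_top.
P_top = 99600 − ½·807·6.90² − 807·9.81·1.02 = 72300 Pa.

P_top ≈ 72.3 kPa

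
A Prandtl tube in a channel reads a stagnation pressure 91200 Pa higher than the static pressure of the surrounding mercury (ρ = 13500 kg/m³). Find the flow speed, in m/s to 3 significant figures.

v = 3.68 m/s

The dynamic pressure equals the rise in static pressure at the stagnation point: ΔP = ½ρv².
v = √(2ΔP/ρ) = √(2·91200/13500) = 3.68 m/s.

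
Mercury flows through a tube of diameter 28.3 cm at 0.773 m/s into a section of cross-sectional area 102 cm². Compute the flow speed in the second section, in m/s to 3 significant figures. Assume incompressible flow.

The volume flow rate is constant, so v₂ = (A₁/A₂)v₁ = (629/102)·0.773 = 4.77 m/s.

v₂ ≈ 4.77 m/s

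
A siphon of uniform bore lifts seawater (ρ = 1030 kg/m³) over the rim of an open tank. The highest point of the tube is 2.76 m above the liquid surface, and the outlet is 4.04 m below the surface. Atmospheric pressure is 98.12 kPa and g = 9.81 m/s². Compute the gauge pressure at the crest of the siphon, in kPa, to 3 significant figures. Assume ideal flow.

The outlet speed comes from Torricelli: v = √(2g·4.04) = 8.90 m/s.
Continuity keeps v the same throughout the tube; from surface to crest, P_atm + 0 = P_top + ½ρv² + ρg·h_top.
P_top = 98120 − ½·1030·8.90² − 1030·9.81·2.76 = 29400 Pa. So P_gauge = P_top − P_atm = -68700 Pa.

P_gauge ≈ -68.7 kPa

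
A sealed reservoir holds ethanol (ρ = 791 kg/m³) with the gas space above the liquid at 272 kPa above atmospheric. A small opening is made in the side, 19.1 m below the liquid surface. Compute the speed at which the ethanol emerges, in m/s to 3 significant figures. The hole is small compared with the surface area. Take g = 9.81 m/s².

v ≈ 32.6 m/s

Take point 1 at the surface (v₁ ≈ 0) and point 2 at the hole (at atmospheric pressure). Bernoulli: P₁ + ρg h = P_atm + ½ρv₂².
With P₁ − P_atm = 272000 Pa, v₂ = √(2gh + 2ΔP/ρ) = √(2·9.81·19.1 + 2·272000/791) = 32.6 m/s.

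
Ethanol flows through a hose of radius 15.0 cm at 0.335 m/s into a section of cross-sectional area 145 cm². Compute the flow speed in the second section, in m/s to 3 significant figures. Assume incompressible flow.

Mass conservation (A₁v₁ = A₂v₂) gives v₂ = 0.335 × 707/145 = 1.63 m/s.

v₂ = 1.63 m/s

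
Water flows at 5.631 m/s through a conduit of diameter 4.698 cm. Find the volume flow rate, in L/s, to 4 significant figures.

Q = A·v = 0.001733 m² × 5.631 m/s = 0.009761 m³/s.
Converting: 0.009761 m³/s × 1000 = 9.761 L/s.

9.761 L/s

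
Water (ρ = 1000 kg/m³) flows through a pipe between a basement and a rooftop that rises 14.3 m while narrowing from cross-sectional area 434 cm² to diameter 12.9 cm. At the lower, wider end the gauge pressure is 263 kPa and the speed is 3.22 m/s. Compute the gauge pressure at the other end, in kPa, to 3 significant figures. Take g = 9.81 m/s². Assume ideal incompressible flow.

70.7 kPa

The volume flow rate is constant, so v₂ = (A₁/A₂)v₁ = (434/131)·3.22 = 10.7 m/s.
Bernoulli: P₁ + ½ρv₁² + ρg h₁ = P₂ + ½ρv₂² + ρg h₂, so P₂ = P₁ + ½ρ(v₁² − v₂²) − ρg(h₂ − h₁).
P₂ = 263000 + ½·1000·(3.22² − 10.7²) − 1000·9.81·(+14.3) = 263000 + (-52000) − (140000) = 70700 Pa.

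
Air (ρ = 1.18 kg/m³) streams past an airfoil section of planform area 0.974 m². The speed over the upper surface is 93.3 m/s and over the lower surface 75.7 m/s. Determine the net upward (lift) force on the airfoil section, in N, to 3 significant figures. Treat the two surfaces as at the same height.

From P + ½ρv² = const at equal height, P_low − P_up = ½ρ(v_up² − v_low²).
ΔP = ½·1.18·(93.3² − 75.7²) = 1750 Pa.
Lift = ΔP · A = 1750 × 0.974 = 1710 N.

1710 N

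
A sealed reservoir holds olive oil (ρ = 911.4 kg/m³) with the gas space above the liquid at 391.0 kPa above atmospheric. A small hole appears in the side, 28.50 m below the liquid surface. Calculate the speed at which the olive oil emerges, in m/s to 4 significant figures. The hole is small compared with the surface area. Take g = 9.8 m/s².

Take point 1 at the surface (v₁ ≈ 0) and point 2 at the hole (at atmospheric pressure). Bernoulli: P₁ + ρg h = P_atm + ½ρv₂².
With P₁ − P_atm = 391000 Pa, v₂ = √(2gh + 2ΔP/ρ) = √(2·9.8·28.50 + 2·391000/911.4) = 37.64 m/s.

v = 37.64 m/s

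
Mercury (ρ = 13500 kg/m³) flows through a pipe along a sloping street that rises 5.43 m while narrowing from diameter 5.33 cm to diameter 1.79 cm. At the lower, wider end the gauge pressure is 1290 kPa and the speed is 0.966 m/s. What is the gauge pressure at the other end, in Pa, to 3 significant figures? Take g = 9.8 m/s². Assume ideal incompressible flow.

By continuity, v₂ = v₁·A₁/A₂ = 0.966·(22.3/2.52) = 8.56 m/s.
Applying Bernoulli between the two ends and solving for P₂: P₂ = P₁ + ½ρ(v₁² − v₂²) − ρgΔh.
P₂ = 1290000 + ½·13500·(0.966² − 8.56²) − 13500·9.8·(+5.43) = 1290000 + (-489000) − (718000) = 82700 Pa.

P₂ ≈ 82700 Pa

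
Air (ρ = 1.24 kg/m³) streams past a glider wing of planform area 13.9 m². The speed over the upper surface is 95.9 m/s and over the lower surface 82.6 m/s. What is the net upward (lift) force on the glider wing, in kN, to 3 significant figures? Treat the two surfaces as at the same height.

From P + ½ρv² = const at equal height, P_low − P_up = ½ρ(v_up² − v_low²).
ΔP = ½·1.24·(95.9² − 82.6²) = 1470 Pa.
Lift = ΔP · A = 1470 × 13.9 = 20500 N.

F ≈ 20.5 kN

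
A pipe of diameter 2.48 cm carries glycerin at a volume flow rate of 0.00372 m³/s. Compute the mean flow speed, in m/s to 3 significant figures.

v = 7.70 m/s

Q = 0.00372 m³/s = 0.00372 m³/s.
v = Q/A = 0.00372 / 0.000483 = 7.70 m/s.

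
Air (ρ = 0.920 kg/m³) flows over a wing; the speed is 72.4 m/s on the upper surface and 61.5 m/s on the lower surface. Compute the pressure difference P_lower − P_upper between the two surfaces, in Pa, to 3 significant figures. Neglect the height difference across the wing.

671 Pa

The pressure is lower where the speed is higher: ΔP = ½ρ(v_up² − v_low²).
ΔP = ½·0.920·(72.4² − 61.5²) = 671 Pa.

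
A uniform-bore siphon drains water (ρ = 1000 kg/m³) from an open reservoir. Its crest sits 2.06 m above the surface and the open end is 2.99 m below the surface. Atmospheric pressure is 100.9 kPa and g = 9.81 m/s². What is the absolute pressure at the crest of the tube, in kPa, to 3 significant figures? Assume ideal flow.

P_top ≈ 51.4 kPa

From the surface to the outlet (both open to atmosphere, surface at rest): v = √(2g·h_out) = √(2·9.81·2.99) = 7.66 m/s.
The bore is uniform, so the speed at the crest is the same v. Bernoulli surface→crest: P_atm = P_top + ½ρv² + ρg·h_top.
P_top = 100900 − ½·1000·7.66² − 1000·9.81·2.06 = 51400 Pa.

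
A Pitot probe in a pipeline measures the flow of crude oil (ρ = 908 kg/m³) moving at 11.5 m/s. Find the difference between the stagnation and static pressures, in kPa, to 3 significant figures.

Bernoulli between the free stream and the stagnation point: ½ρv² = P_stag − P_static.
ΔP = ½·908·11.5² = 60000 Pa.

ΔP ≈ 60.0 kPa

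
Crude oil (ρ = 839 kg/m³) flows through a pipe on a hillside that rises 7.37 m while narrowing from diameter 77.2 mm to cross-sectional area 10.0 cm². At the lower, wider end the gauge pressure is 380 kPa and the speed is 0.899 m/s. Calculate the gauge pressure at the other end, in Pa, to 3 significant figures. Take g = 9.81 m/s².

312000 Pa

The volume flow rate is constant, so v₂ = (A₁/A₂)v₁ = (46.8/10.0)·0.899 = 4.21 m/s.
Bernoulli: P₁ + ½ρv₁² + ρg h₁ = P₂ + ½ρv₂² + ρg h₂, so P₂ = P₁ + ½ρ(v₁² − v₂²) − ρg(h₂ − h₁).
P₂ = 380000 + ½·839·(0.899² − 4.21²) − 839·9.81·(+7.37) = 380000 + (-7090) − (60700) = 312000 Pa.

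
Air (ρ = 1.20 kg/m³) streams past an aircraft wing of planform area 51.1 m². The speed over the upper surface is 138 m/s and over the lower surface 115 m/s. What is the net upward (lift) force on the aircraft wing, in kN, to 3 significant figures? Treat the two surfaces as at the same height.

178 kN

From P + ½ρv² = const at equal height, P_low − P_up = ½ρ(v_up² − v_low²).
ΔP = ½·1.20·(138² − 115²) = 3490 Pa.
Lift = ΔP · A = 3490 × 51.1 = 178000 N.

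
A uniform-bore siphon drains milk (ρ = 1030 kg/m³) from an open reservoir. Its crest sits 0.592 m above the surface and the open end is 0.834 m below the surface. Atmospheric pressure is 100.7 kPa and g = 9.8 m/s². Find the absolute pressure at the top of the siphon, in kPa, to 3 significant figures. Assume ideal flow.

86.3 kPa

From the surface to the outlet (both open to atmosphere, surface at rest): v = √(2g·h_out) = √(2·9.8·0.834) = 4.04 m/s.
With constant cross-section the crest speed equals v; applying Bernoulli from the surface up to the crest, P_top = P_atm − ½ρv² − ρg·h_top.
P_top = 100700 − ½·1030·4.04² − 1030·9.8·0.592 = 86300 Pa.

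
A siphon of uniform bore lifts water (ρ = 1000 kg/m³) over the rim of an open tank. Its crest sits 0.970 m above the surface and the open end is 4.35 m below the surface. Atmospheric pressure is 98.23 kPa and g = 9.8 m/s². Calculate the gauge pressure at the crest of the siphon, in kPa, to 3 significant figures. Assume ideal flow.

The outlet speed comes from Torricelli: v = √(2g·4.35) = 9.23 m/s.
The bore is uniform, so the speed at the crest is the same v. Bernoulli surface→crest: P_atm = P_top + ½ρv² + ρg·h_top.
P_top = 98230 − ½·1000·9.23² − 1000·9.8·0.970 = 46100 Pa. So P_gauge = P_top − P_atm = -52100 Pa.

-52.1 kPa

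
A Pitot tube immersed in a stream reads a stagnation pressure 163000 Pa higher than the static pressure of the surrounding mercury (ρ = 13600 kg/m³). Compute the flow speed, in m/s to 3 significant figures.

Bernoulli between the free stream and the stagnation point: ½ρv² = P_stag − P_static.
v = √(2ΔP/ρ) = √(2·163000/13600) = 4.90 m/s.

v ≈ 4.90 m/s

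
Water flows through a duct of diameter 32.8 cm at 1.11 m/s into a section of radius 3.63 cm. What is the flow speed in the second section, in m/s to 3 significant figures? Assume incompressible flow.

v₂ = 22.7 m/s

Mass conservation (A₁v₁ = A₂v₂) gives v₂ = 1.11 × 845/41.4 = 22.7 m/s.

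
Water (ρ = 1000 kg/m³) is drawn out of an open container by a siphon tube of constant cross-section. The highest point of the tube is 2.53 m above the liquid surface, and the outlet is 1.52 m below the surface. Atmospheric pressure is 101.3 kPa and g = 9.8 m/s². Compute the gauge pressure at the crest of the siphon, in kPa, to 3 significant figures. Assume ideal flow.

P_gauge = -39.7 kPa

The outlet speed comes from Torricelli: v = √(2g·1.52) = 5.46 m/s.
The bore is uniform, so the speed at the crest is the same v. Bernoulli surface→crest: P_atm = P_top + ½ρv² + ρg·h_top.
P_top = 101300 − ½·1000·5.46² − 1000·9.8·2.53 = 61600 Pa. So P_gauge = P_top − P_atm = -39700 Pa.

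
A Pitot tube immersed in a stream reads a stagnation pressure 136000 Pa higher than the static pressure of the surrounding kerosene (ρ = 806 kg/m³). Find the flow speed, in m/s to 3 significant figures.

Bernoulli between the free stream and the stagnation point: ½ρv² = P_stag − P_static.
v = √(2ΔP/ρ) = √(2·136000/806) = 18.4 m/s.

v ≈ 18.4 m/s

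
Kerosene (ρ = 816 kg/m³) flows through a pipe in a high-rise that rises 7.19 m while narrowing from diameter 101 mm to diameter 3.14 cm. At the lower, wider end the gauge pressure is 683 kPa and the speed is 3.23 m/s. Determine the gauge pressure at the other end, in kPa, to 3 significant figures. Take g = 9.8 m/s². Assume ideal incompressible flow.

Continuity gives A₁v₁ = A₂v₂, so v₂ = (80.1 cm²)/(7.74 cm²) × 3.23 m/s = 33.4 m/s.
Bernoulli: P₁ + ½ρv₁² + ρg h₁ = P₂ + ½ρv₂² + ρg h₂, so P₂ = P₁ + ½ρ(v₁² − v₂²) − ρg(h₂ − h₁).
P₂ = 683000 + ½·816·(3.23² − 33.4²) − 816·9.8·(+7.19) = 683000 + (-451000) − (57500) = 174000 Pa.

P₂ ≈ 174 kPa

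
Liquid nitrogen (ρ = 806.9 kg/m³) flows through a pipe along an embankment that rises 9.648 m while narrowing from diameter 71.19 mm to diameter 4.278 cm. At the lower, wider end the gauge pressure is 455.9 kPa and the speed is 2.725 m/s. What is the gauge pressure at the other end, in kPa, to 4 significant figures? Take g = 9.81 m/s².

By continuity, v₂ = v₁·A₁/A₂ = 2.725·(39.80/14.37) = 7.546 m/s.
Applying Bernoulli between the two ends and solving for P₂: P₂ = P₁ + ½ρ(v₁² − v₂²) − ρgΔh.
P₂ = 455900 + ½·806.9·(2.725² − 7.546²) − 806.9·9.81·(+9.648) = 455900 + (-19980) − (76370) = 359600 Pa.

359.6 kPa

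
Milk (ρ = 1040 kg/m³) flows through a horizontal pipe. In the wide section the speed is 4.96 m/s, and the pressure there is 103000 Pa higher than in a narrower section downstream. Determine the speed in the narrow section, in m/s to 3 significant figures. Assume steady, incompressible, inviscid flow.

Horizontal Bernoulli: P₁ + ½ρv₁² = P₂ + ½ρv₂², so v₂² = v₁² + 2(P₁ − P₂)/ρ.
v₂ = √(4.96² + 2·103000/1040) = √(24.6 + 198) = 14.9 m/s.

v₂ ≈ 14.9 m/s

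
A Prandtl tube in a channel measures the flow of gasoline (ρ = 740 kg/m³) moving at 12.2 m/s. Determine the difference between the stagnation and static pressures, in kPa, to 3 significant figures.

ΔP ≈ 55.1 kPa

The dynamic pressure equals the rise in static pressure at the stagnation point: ΔP = ½ρv².
ΔP = ½·740·12.2² = 55100 Pa.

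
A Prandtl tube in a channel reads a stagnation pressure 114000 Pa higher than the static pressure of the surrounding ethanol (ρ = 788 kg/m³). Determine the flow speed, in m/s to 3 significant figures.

The dynamic pressure equals the rise in static pressure at the stagnation point: ΔP = ½ρv².
v = √(2ΔP/ρ) = √(2·114000/788) = 17.0 m/s.

v ≈ 17.0 m/s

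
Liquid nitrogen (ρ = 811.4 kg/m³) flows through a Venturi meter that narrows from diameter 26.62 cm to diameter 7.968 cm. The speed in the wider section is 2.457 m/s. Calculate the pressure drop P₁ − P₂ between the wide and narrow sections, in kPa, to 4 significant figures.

By continuity, v₂ = v₁·A₁/A₂ = 2.457·(556.6/49.86) = 27.42 m/s.
With no height change, Bernoulli's equation is P₁ + ½ρv₁² = P₂ + ½ρv₂².
P₁ − P₂ = ½·811.4·(27.42² − 2.457²) = ½·811.4·746.0 = 302700 Pa.

ΔP ≈ 302.7 kPa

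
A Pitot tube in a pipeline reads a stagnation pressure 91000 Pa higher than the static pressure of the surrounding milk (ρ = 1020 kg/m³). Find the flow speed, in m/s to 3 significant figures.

At the stagnation point the flow is brought to rest, so Bernoulli gives P_stag − P_static = ½ρv².
v = √(2ΔP/ρ) = √(2·91000/1020) = 13.4 m/s.

v ≈ 13.4 m/s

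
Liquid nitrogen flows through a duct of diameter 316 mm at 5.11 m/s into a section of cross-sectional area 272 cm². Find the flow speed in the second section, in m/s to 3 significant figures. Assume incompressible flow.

v₂ = 14.7 m/s

By continuity, v₂ = v₁·A₁/A₂ = 5.11·(784/272) = 14.7 m/s.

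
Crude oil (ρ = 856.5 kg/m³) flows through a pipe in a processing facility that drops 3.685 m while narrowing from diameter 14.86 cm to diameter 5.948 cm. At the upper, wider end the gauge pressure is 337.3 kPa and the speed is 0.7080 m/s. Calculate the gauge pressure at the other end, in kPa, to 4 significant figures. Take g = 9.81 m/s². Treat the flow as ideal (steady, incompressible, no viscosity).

P₂ ≈ 360.1 kPa

By continuity, v₂ = v₁·A₁/A₂ = 0.7080·(173.4/27.79) = 4.419 m/s.
Bernoulli: P₁ + ½ρv₁² + ρg h₁ = P₂ + ½ρv₂² + ρg h₂, so P₂ = P₁ + ½ρ(v₁² − v₂²) − ρg(h₂ − h₁).
P₂ = 337300 + ½·856.5·(0.7080² − 4.419²) − 856.5·9.81·(−3.685) = 337300 + (-8148) − (-30960) = 360100 Pa.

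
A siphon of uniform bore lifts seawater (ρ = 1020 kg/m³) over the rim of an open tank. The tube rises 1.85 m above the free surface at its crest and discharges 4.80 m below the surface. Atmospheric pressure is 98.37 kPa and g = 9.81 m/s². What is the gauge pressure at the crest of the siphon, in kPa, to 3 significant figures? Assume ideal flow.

From the surface to the outlet (both open to atmosphere, surface at rest): v = √(2g·h_out) = √(2·9.81·4.80) = 9.70 m/s.
With constant cross-section the crest speed equals v; applying Bernoulli from the surface up to the crest, P_top = P_atm − ½ρv² − ρg·h_top.
P_top = 98370 − ½·1020·9.70² − 1020·9.81·1.85 = 31800 Pa. So P_gauge = P_top − P_atm = -66500 Pa.

P_gauge ≈ -66.5 kPa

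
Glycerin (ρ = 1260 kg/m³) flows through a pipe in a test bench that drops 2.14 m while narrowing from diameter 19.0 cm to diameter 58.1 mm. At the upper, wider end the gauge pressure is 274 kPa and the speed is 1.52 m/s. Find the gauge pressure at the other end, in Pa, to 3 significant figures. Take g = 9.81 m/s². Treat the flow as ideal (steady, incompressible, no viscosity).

Continuity gives A₁v₁ = A₂v₂, so v₂ = (284 cm²)/(26.5 cm²) × 1.52 m/s = 16.3 m/s.
Energy conservation along the streamline gives P₂ = P₁ − ½ρ(v₂² − v₁²) − ρg(h₂ − h₁).
P₂ = 274000 + ½·1260·(1.52² − 16.3²) − 1260·9.81·(−2.14) = 274000 + (-165000) − (-26500) = 135000 Pa.

P₂ ≈ 135000 Pa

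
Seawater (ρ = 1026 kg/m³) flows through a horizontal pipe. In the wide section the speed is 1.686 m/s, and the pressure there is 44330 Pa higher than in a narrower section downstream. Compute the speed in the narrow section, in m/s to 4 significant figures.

With h₁ = h₂, rearranging Bernoulli gives v₂ = √(v₁² + 2ΔP/ρ).
v₂ = √(1.686² + 2·44330/1026) = √(2.843 + 86.41) = 9.448 m/s.

9.448 m/s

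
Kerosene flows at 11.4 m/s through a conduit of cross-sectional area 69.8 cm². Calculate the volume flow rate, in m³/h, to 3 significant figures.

Q = A·v = 0.00698 m² × 11.4 m/s = 0.0796 m³/s.
Converting: 0.0796 m³/s × 3600 = 286 m³/h.

Q ≈ 286 m³/h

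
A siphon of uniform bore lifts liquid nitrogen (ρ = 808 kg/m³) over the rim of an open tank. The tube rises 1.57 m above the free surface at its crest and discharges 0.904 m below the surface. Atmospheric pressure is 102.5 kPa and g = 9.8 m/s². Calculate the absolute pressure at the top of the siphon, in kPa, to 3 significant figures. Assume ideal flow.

Bernoulli surface→outlet gives ½v² = g·h_out, so v = √(2·9.8·0.904) = 4.21 m/s.
With constant cross-section the crest speed equals v; applying Bernoulli from the surface up to the crest, P_top = P_atm − ½ρv² − ρg·h_top.
P_top = 102500 − ½·808·4.21² − 808·9.8·1.57 = 82900 Pa.

82.9 kPa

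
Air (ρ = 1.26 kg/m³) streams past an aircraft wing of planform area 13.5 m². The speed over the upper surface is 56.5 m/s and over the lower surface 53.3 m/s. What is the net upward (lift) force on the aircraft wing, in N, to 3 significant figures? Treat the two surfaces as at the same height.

F ≈ 2990 N

With equal heights on the two surfaces, Bernoulli gives P_lower − P_upper = ½ρ(v_upper² − v_lower²).
ΔP = ½·1.26·(56.5² − 53.3²) = 221 Pa.
Lift = ΔP · A = 221 × 13.5 = 2990 N.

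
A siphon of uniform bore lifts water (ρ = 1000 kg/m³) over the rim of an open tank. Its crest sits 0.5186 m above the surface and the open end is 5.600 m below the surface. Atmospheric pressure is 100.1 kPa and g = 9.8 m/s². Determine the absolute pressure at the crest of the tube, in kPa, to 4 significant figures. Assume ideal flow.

P_top ≈ 40.14 kPa

From the surface to the outlet (both open to atmosphere, surface at rest): v = √(2g·h_out) = √(2·9.8·5.600) = 10.48 m/s.
With constant cross-section the crest speed equals v; applying Bernoulli from the surface up to the crest, P_top = P_atm − ½ρv² − ρg·h_top.
P_top = 100100 − ½·1000·10.48² − 1000·9.8·0.5186 = 40140 Pa.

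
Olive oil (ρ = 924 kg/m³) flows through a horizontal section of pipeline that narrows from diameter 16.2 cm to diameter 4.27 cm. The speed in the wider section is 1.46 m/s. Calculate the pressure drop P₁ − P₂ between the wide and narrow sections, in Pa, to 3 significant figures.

Continuity gives A₁v₁ = A₂v₂, so v₂ = (206 cm²)/(14.3 cm²) × 1.46 m/s = 21.0 m/s.
Along the horizontal streamline, P + ½ρv² is constant.
P₁ − P₂ = ½·924·(21.0² − 1.46²) = ½·924·439 = 203000 Pa.

ΔP ≈ 203000 Pa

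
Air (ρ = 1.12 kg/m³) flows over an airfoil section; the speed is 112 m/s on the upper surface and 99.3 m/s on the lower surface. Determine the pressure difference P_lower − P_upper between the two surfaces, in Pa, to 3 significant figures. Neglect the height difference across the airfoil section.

The pressure is lower where the speed is higher: ΔP = ½ρ(v_up² − v_low²).
ΔP = ½·1.12·(112² − 99.3²) = 1500 Pa.

ΔP ≈ 1500 Pa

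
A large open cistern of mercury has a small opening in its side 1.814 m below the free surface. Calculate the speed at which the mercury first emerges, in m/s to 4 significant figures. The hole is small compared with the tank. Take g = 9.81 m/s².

v ≈ 5.966 m/s

With the surface at rest and both surface and jet at atmospheric pressure, Bernoulli gives ρg h = ½ρv², so v = √(2gh) = √(2·9.81·1.814) = 5.966 m/s.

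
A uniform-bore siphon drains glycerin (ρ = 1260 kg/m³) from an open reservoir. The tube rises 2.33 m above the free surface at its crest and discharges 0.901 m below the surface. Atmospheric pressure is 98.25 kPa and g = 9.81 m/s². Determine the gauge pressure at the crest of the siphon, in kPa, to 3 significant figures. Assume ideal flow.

From the surface to the outlet (both open to atmosphere, surface at rest): v = √(2g·h_out) = √(2·9.81·0.901) = 4.20 m/s.
With constant cross-section the crest speed equals v; applying Bernoulli from the surface up to the crest, P_top = P_atm − ½ρv² − ρg·h_top.
P_top = 98250 − ½·1260·4.20² − 1260·9.81·2.33 = 58300 Pa. So P_gauge = P_top − P_atm = -39900 Pa.

P_gauge ≈ -39.9 kPa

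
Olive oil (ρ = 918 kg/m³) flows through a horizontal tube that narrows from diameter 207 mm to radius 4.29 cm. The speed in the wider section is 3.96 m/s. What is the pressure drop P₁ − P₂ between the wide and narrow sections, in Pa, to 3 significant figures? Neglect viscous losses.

ΔP = 237000 Pa

By continuity, v₂ = v₁·A₁/A₂ = 3.96·(337/57.8) = 23.0 m/s.
Along the horizontal streamline, P + ½ρv² is constant.
P₁ − P₂ = ½·918·(23.0² − 3.96²) = ½·918·516 = 237000 Pa.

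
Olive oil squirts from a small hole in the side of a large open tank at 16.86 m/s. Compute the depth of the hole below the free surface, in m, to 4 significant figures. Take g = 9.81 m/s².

h ≈ 14.49 m

For a small hole in a large open tank, ½v² = gh, giving h = v²/(2g).
h = 16.86²/(2·9.81) = 284.3/19.62 = 14.49 m.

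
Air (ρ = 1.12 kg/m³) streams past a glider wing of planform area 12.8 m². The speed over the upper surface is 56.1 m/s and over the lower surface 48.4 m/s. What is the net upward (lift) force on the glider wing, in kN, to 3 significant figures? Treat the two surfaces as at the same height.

F ≈ 5.77 kN

With equal heights on the two surfaces, Bernoulli gives P_lower − P_upper = ½ρ(v_upper² − v_lower²).
ΔP = ½·1.12·(56.1² − 48.4²) = 451 Pa.
Lift = ΔP · A = 451 × 12.8 = 5770 N.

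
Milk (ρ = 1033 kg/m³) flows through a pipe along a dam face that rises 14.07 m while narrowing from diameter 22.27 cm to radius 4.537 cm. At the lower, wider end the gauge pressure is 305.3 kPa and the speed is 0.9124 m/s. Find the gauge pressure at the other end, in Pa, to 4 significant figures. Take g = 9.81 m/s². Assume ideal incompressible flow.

Continuity gives A₁v₁ = A₂v₂, so v₂ = (389.5 cm²)/(64.67 cm²) × 0.9124 m/s = 5.496 m/s.
Applying Bernoulli between the two ends and solving for P₂: P₂ = P₁ + ½ρ(v₁² − v₂²) − ρgΔh.
P₂ = 305300 + ½·1033·(0.9124² − 5.496²) − 1033·9.81·(+14.07) = 305300 + (-15170) − (142600) = 147500 Pa.

P₂ = 147500 Pa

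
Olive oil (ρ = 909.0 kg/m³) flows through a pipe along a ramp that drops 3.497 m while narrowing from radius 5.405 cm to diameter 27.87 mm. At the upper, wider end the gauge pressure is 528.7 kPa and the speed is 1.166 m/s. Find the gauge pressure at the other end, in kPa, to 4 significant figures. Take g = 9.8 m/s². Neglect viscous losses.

The volume flow rate is constant, so v₂ = (A₁/A₂)v₁ = (91.78/6.100)·1.166 = 17.54 m/s.
Energy conservation along the streamline gives P₂ = P₁ − ½ρ(v₂² − v₁²) − ρg(h₂ − h₁).
P₂ = 528700 + ½·909.0·(1.166² − 17.54²) − 909.0·9.8·(−3.497) = 528700 + (-139200) − (-31150) = 420600 Pa.

P₂ ≈ 420.6 kPa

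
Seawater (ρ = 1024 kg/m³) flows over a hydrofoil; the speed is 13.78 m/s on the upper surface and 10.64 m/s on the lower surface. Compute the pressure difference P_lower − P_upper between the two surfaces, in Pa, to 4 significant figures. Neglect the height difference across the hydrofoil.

With negligible Δh, P + ½ρv² is constant, so P_low − P_up = ½ρ(v_up² − v_low²).
ΔP = ½·1024·(13.78² − 10.64²) = 39260 Pa.

ΔP = 39260 Pa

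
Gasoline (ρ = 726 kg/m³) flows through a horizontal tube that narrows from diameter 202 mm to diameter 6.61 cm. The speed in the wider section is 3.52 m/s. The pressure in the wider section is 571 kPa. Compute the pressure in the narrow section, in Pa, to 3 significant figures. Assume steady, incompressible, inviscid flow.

The volume flow rate is constant, so v₂ = (A₁/A₂)v₁ = (320/34.3)·3.52 = 32.9 m/s.
The pipe is horizontal, so Bernoulli reduces to P₁ + ½ρv₁² = P₂ + ½ρv₂².
P₂ = P₁ − ½ρ(v₂² − v₁²) = 571000 − ½·726·(32.9² − 3.52²) = 571000 − 388000 = 183000 Pa.

183000 Pa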